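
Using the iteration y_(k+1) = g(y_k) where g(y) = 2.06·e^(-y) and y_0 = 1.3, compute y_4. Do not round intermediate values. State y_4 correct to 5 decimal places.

1.09041

y_1 = g(1.300000) = 0.561415
y_2 = g(0.561415) = 1.175026
y_3 = g(1.175026) = 0.636150
y_4 = g(0.636150) = 1.090412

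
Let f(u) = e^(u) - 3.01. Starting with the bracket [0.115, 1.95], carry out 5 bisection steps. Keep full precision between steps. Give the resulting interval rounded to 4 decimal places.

f(0.115000) = -1.888127, f(1.950000) = 4.018688 (opposite signs)
step 1: m = 1.032500, f(m) = -0.201923 < 0 → root in [1.032500, 1.950000]
step 2: m = 1.491250, f(m) = 1.432645 > 0 → root in [1.032500, 1.491250]
step 3: m = 1.261875, f(m) = 0.522038 > 0 → root in [1.032500, 1.261875]
step 4: m = 1.147187, f(m) = 0.139323 > 0 → root in [1.032500, 1.147187]
step 5: m = 1.089844, f(m) = -0.036191 < 0 → root in [1.089844, 1.147187]

[1.0898, 1.1472]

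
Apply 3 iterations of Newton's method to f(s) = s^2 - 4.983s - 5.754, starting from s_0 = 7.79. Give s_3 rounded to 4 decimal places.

Newton update: s ← s − f(s)/f'(s).
f'(s) = 2s - 4.983
s_0 = 7.790000: f = 16.112530, f' = 10.597000 → s_1 = 7.790000 - (16.112530)/(10.597000) = 6.269520
s_1 = 6.269520: f = 2.311860, f' = 7.556039 → s_2 = 6.269520 - (2.311860)/(7.556039) = 5.963558
s_2 = 5.963558: f = 0.093613, f' = 6.944115 → s_3 = 5.963558 - (0.093613)/(6.944115) = 5.950077

5.9501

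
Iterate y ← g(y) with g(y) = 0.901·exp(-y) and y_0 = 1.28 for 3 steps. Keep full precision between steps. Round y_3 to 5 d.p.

0.44682

y_1 = g(1.280000) = 0.250512
y_2 = g(0.250512) = 0.701341
y_3 = g(0.701341) = 0.446824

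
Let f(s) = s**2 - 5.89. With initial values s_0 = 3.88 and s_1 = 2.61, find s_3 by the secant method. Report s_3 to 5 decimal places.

2.42841

Secant update: s_(k+1) = s_k − f(s_k)·(s_k − s_(k-1))/(f(s_k) − f(s_(k-1))).
f(s_0) = 9.164400, f(s_1) = 0.922100
s_2 = 2.610000 - (0.922100)·(2.610000 - 3.880000)/(0.922100 - (9.164400)) = 2.467920; f(s_2) = 0.200629
s_3 = 2.467920 - (0.200629)·(2.467920 - 2.610000)/(0.200629 - (0.922100)) = 2.428410; f(s_3) = 0.007175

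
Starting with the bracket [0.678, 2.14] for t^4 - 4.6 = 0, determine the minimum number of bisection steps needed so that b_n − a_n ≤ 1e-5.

18

Initial width b − a = 2.14 − 0.678 = 1.462000.
After n steps the width is (b−a)/2^n; need (b−a)/2^n ≤ 1e-5.
So n ≥ log₂(1.462000/1e-5) = log₂(146200.0000) ≈ 17.1576.
Hence n = 18.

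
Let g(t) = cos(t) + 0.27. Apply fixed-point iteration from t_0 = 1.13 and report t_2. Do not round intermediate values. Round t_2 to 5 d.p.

t_1 = g(1.130000) = 0.696660
t_2 = g(0.696660) = 1.036990

1.03699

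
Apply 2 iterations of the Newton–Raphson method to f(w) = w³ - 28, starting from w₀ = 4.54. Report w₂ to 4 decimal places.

f'(w) = 3w²
w_0 = 4.540000: f = 65.576664, f' = 61.834800 → w_1 = 4.540000 - (65.576664)/(61.834800) = 3.479486
w_1 = 3.479486: f = 14.125525, f' = 36.320471 → w_2 = 3.479486 - (14.125525)/(36.320471) = 3.090573

3.0906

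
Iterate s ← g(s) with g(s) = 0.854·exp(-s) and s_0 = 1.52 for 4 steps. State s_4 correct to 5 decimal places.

s_1 = g(1.520000) = 0.186780
s_2 = g(0.186780) = 0.708501
s_3 = g(0.708501) = 0.420494
s_4 = g(0.420494) = 0.560841

0.56084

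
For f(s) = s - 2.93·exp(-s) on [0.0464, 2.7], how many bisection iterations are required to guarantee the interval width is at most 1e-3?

12

Initial width b − a = 2.7 − 0.0464 = 2.653600.
After n steps the width is (b−a)/2^n; need (b−a)/2^n ≤ 1e-3.
So n ≥ log₂(2.653600/1e-3) = log₂(2653.6000) ≈ 11.3737.
Hence n = 12.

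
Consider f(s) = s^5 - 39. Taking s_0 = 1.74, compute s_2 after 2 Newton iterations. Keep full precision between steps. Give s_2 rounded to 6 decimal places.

2.102545

f'(s) = 5s^4
s_0 = 1.740000: f = -23.050531, f' = 45.831809 → s_1 = 1.740000 - (-23.050531)/(45.831809) = 2.242937
s_1 = 2.242937: f = 17.765669, f' = 126.543141 → s_2 = 2.242937 - (17.765669)/(126.543141) = 2.102545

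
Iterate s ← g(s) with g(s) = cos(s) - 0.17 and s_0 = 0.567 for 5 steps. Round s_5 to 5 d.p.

s_1 = g(0.567000) = 0.673516
s_2 = g(0.673516) = 0.611633
s_3 = g(0.611633) = 0.648711
s_4 = g(0.648711) = 0.626863
s_5 = g(0.626863) = 0.639872

0.63987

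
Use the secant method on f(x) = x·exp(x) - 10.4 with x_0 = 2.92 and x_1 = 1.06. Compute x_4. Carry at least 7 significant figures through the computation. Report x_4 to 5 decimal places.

1.67920

Secant update: x_(k+1) = x_k − f(x_k)·(x_k − x_(k-1))/(f(x_k) − f(x_(k-1))).
f(x_0) = 43.740559, f(x_1) = -7.340447
x_2 = 1.060000 - (-7.340447)·(1.060000 - 2.920000)/(-7.340447 - (43.740559)) = 1.327286; f(x_2) = -5.395077
x_3 = 1.327286 - (-5.395077)·(1.327286 - 1.060000)/(-5.395077 - (-7.340447)) = 2.068547; f(x_3) = 5.969078
x_4 = 2.068547 - (5.969078)·(2.068547 - 1.327286)/(5.969078 - (-5.395077)) = 1.679196; f(x_4) = -1.397419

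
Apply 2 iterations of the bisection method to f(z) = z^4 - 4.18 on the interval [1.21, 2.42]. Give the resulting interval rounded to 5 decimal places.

[1.21000, 1.51250]

f(1.210000) = -2.036411, f(2.420000) = 30.117421 (opposite signs)
step 1: m = 1.815000, f(m) = 6.671918 > 0 → root in [1.210000, 1.815000]
step 2: m = 1.512500, f(m) = 1.053371 > 0 → root in [1.210000, 1.512500]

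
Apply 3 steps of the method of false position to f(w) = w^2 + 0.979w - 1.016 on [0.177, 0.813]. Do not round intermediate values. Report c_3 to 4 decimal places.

f(0.177000) = -0.811388, f(0.813000) = 0.440896
step 1: c = 0.589081, f(c) = -0.092273 < 0 → new bracket [0.589081, 0.813000]
step 2: c = 0.627834, f(c) = -0.007176 < 0 → new bracket [0.627834, 0.813000]
step 3: c = 0.630799, f(c) = -0.000540 < 0 → new bracket [0.630799, 0.813000]

0.6308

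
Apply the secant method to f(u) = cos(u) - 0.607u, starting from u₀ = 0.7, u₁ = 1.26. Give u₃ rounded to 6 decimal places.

0.952765

f(u_0) = 0.339942, f(u_1) = -0.459003
u_2 = 1.260000 - (-0.459003)·(1.260000 - 0.700000)/(-0.459003 - (0.339942)) = 0.938274; f(u_2) = 0.021649
u_3 = 0.938274 - (0.021649)·(0.938274 - 1.260000)/(0.021649 - (-0.459003)) = 0.952765; f(u_3) = 0.001104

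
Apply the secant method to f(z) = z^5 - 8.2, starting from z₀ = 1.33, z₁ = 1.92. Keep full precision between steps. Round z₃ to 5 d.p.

Secant update: z_(k+1) = z_k − f(z_k)·(z_k − z_(k-1))/(f(z_k) − f(z_(k-1))).
f(z_0) = -4.038420, f(z_1) = 17.891926
z_2 = 1.920000 - (17.891926)·(1.920000 - 1.330000)/(17.891926 - (-4.038420)) = 1.438647; f(z_2) = -2.037296
z_3 = 1.438647 - (-2.037296)·(1.438647 - 1.920000)/(-2.037296 - (17.891926)) = 1.487854; f(z_3) = -0.908754

1.48785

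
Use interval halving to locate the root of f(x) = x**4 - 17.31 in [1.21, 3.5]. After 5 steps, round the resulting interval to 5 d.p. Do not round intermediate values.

[1.99719, 2.06875]

f(1.210000) = -15.166411, f(3.500000) = 132.752500 (opposite signs)
step 1: m = 2.355000, f(m) = 13.448393 > 0 → root in [1.210000, 2.355000]
step 2: m = 1.782500, f(m) = -7.214725 < 0 → root in [1.782500, 2.355000]
step 3: m = 2.068750, f(m) = 1.006059 > 0 → root in [1.782500, 2.068750]
step 4: m = 1.925625, f(m) = -3.560501 < 0 → root in [1.925625, 2.068750]
step 5: m = 1.997188, f(m) = -1.399810 < 0 → root in [1.997188, 2.068750]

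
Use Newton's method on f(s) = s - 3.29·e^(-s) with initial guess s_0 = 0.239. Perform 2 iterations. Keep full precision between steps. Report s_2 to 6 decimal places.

1.086545

Newton update: s ← s − f(s)/f'(s).
f'(s) = 1 + 3.29·e^(-s)
s_0 = 0.239000: f = -2.351595, f' = 3.590595 → s_1 = 0.239000 - (-2.351595)/(3.590595) = 0.893932
s_1 = 0.893932: f = -0.451824, f' = 2.345756 → s_2 = 0.893932 - (-0.451824)/(2.345756) = 1.086545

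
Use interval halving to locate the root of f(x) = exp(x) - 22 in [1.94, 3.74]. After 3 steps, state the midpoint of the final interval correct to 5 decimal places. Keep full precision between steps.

3.17750

f(1.940000) = -15.041249, f(3.740000) = 20.097990 (opposite signs)
step 1: m = 2.840000, f(m) = -4.884234 < 0 → root in [2.840000, 3.740000]
step 2: m = 3.290000, f(m) = 4.842864 > 0 → root in [2.840000, 3.290000]
step 3: m = 3.065000, f(m) = -0.565538 < 0 → root in [3.065000, 3.290000]
Midpoint of [3.065000, 3.290000] = 3.177500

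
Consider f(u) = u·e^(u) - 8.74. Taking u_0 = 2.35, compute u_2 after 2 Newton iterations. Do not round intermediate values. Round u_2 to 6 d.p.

1.694864

f'(u) = (u + 1)·e^(u)
u_0 = 2.350000: f = 15.901089, f' = 35.126659 → u_1 = 2.350000 - (15.901089)/(35.126659) = 1.897321
u_1 = 1.897321: f = 3.911356, f' = 19.319365 → u_2 = 1.897321 - (3.911356)/(19.319365) = 1.694864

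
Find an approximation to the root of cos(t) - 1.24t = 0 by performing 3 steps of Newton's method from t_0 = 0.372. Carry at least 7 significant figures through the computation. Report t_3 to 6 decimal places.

f'(t) = -sin(t) - 1.24
t_0 = 0.372000: f = 0.470322, f' = -1.603479 → t_1 = 0.372000 - (0.470322)/(-1.603479) = 0.665314
t_1 = 0.665314: f = -0.038266, f' = -1.857306 → t_2 = 0.665314 - (-0.038266)/(-1.857306) = 0.644711
t_2 = 0.644711: f = -0.000168, f' = -1.840967 → t_3 = 0.644711 - (-0.000168)/(-1.840967) = 0.644620

0.644620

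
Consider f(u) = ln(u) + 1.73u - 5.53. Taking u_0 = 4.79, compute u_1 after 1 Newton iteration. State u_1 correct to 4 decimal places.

f'(u) = 1/u + 1.73
u_0 = 4.790000: f = 4.323230, f' = 1.938768 → u_1 = 4.790000 - (4.323230)/(1.938768) = 2.560115

2.5601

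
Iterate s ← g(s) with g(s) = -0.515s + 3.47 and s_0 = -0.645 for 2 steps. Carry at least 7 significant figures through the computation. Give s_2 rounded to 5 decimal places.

1.51188

s_1 = g(-0.645000) = 3.802175
s_2 = g(3.802175) = 1.511880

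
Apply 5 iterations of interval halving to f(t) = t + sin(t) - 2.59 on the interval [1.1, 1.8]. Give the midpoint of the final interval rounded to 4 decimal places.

1.5922

f(1.100000) = -0.598793, f(1.800000) = 0.183848 (opposite signs)
step 1: m = 1.450000, f(m) = -0.147287 < 0 → root in [1.450000, 1.800000]
step 2: m = 1.625000, f(m) = 0.033531 > 0 → root in [1.450000, 1.625000]
step 3: m = 1.537500, f(m) = -0.053054 < 0 → root in [1.537500, 1.625000]
step 4: m = 1.581250, f(m) = -0.008805 < 0 → root in [1.581250, 1.625000]
step 5: m = 1.603125, f(m) = 0.012602 > 0 → root in [1.581250, 1.603125]
Midpoint of [1.581250, 1.603125] = 1.592188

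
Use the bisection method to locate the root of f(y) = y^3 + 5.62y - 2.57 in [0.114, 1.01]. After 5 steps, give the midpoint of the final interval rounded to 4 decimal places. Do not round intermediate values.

0.4360

f(0.114000) = -1.927838, f(1.010000) = 4.136501 (opposite signs)
step 1: m = 0.562000, f(m) = 0.765944 > 0 → root in [0.114000, 0.562000]
step 2: m = 0.338000, f(m) = -0.631826 < 0 → root in [0.338000, 0.562000]
step 3: m = 0.450000, f(m) = 0.050125 > 0 → root in [0.338000, 0.450000]
step 4: m = 0.394000, f(m) = -0.294557 < 0 → root in [0.394000, 0.450000]
step 5: m = 0.422000, f(m) = -0.123209 < 0 → root in [0.422000, 0.450000]
Midpoint of [0.422000, 0.450000] = 0.436000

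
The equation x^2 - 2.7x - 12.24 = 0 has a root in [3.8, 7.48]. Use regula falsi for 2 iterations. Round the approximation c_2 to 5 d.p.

5.00984

False-position update: c = (a·f(b) − b·f(a))/(f(b) − f(a)); replace the endpoint whose sign matches f(c).
f(3.800000) = -8.060000, f(7.480000) = 23.514400
step 1: c = 4.739394, f(c) = -2.574509 < 0 → new bracket [4.739394, 7.480000]
step 2: c = 5.009843, f(c) = -0.668051 < 0 → new bracket [5.009843, 7.480000]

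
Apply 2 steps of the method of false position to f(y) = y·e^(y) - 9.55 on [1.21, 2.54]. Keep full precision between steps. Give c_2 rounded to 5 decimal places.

f(1.210000) = -5.492284, f(2.540000) = 22.656364
step 1: c = 1.469506, f(c) = -3.161932 < 0 → new bracket [1.469506, 2.540000]
step 2: c = 1.600608, f(c) = -1.617318 < 0 → new bracket [1.600608, 2.540000]

1.60061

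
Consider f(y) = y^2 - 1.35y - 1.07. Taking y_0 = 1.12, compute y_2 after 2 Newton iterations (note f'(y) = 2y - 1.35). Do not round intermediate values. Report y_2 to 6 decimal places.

Newton update: y ← y − f(y)/f'(y).
y_0 = 1.120000: f = -1.327600, f' = 0.890000 → y_1 = 1.120000 - (-1.327600)/(0.890000) = 2.611685
y_1 = 2.611685: f = 2.225125, f' = 3.873371 → y_2 = 2.611685 - (2.225125)/(3.873371) = 2.037218

2.037218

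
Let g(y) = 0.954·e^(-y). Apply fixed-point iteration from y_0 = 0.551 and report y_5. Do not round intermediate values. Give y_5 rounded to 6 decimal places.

y_1 = g(0.551000) = 0.549860
y_2 = g(0.549860) = 0.550487
y_3 = g(0.550487) = 0.550142
y_4 = g(0.550142) = 0.550332
y_5 = g(0.550332) = 0.550227

0.550227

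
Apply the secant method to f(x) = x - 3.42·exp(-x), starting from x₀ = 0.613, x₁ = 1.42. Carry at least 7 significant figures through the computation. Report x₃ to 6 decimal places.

Secant update: x_(k+1) = x_k − f(x_k)·(x_k − x_(k-1))/(f(x_k) − f(x_(k-1))).
f(x_0) = -1.239694, f(x_1) = 0.593338
x_2 = 1.420000 - (0.593338)·(1.420000 - 0.613000)/(0.593338 - (-1.239694)) = 1.158780; f(x_2) = 0.085349
x_3 = 1.158780 - (0.085349)·(1.158780 - 1.420000)/(0.085349 - (0.593338)) = 1.114892; f(x_3) = -0.006700

1.114892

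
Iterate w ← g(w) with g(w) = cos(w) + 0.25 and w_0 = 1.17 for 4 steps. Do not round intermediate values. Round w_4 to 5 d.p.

w_1 = g(1.170000) = 0.640152
w_2 = g(0.640152) = 1.052005
w_3 = g(1.052005) = 0.745831
w_4 = g(0.745831) = 0.984524

0.98452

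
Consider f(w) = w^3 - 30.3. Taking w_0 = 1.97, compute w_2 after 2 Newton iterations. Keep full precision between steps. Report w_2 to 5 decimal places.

f'(w) = 3w^2
w_0 = 1.970000: f = -22.654627, f' = 11.642700 → w_1 = 1.970000 - (-22.654627)/(11.642700) = 3.915822
w_1 = 3.915822: f = 29.743911, f' = 46.000996 → w_2 = 3.915822 - (29.743911)/(46.000996) = 3.269230

3.26923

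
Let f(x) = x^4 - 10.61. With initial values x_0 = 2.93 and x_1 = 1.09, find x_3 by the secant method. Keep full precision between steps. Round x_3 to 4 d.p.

2.3854

Secant update: x_(k+1) = x_k − f(x_k)·(x_k − x_(k-1))/(f(x_k) − f(x_(k-1))).
f(x_0) = 63.090508, f(x_1) = -9.198418
x_2 = 1.090000 - (-9.198418)·(1.090000 - 2.930000)/(-9.198418 - (63.090508)) = 1.324131; f(x_2) = -7.535857
x_3 = 1.324131 - (-7.535857)·(1.324131 - 1.090000)/(-7.535857 - (-9.198418)) = 2.385373; f(x_3) = 21.766138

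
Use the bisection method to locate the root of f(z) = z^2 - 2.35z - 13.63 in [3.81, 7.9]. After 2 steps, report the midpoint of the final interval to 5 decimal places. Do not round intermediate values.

5.34375

f(3.810000) = -8.067400, f(7.900000) = 30.215000 (opposite signs)
step 1: m = 5.855000, f(m) = 6.891775 > 0 → root in [3.810000, 5.855000]
step 2: m = 4.832500, f(m) = -1.633319 < 0 → root in [4.832500, 5.855000]
Midpoint of [4.832500, 5.855000] = 5.343750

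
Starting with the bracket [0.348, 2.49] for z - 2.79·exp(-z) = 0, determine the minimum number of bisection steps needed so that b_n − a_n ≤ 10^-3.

Initial width b − a = 2.49 − 0.348 = 2.142000.
After n steps the width is (b−a)/2^n; need (b−a)/2^n ≤ 10^-3.
So n ≥ log₂(2.142000/10^-3) = log₂(2142.0000) ≈ 11.0647.
Hence n = 12.

12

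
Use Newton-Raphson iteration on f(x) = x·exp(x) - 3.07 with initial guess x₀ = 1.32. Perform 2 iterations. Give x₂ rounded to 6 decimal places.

1.063079

f'(x) = (x + 1)·exp(x)
x_0 = 1.320000: f = 1.871316, f' = 8.684738 → x_1 = 1.320000 - (1.871316)/(8.684738) = 1.104528
x_1 = 1.104528: f = 0.263245, f' = 6.351046 → x_2 = 1.104528 - (0.263245)/(6.351046) = 1.063079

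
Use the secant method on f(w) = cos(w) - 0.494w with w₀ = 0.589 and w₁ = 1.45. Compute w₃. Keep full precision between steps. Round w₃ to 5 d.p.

1.03236

Secant update: w_(k+1) = w_k − f(w_k)·(w_k − w_(k-1))/(f(w_k) − f(w_(k-1))).
f(w_0) = 0.540531, f(w_1) = -0.595797
w_2 = 1.450000 - (-0.595797)·(1.450000 - 0.589000)/(-0.595797 - (0.540531)) = 0.998562; f(w_2) = 0.048222
w_3 = 0.998562 - (0.048222)·(0.998562 - 1.450000)/(0.048222 - (-0.595797)) = 1.032364; f(w_3) = 0.002803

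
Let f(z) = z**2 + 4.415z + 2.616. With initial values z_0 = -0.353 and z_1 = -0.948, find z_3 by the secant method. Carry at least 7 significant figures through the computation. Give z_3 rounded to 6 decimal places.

f(z_0) = 1.182114, f(z_1) = -0.670716
z_2 = -0.948000 - (-0.670716)·(-0.948000 - -0.353000)/(-0.670716 - (1.182114)) = -0.732613; f(z_2) = -0.081764
z_3 = -0.732613 - (-0.081764)·(-0.732613 - -0.948000)/(-0.081764 - (-0.670716)) = -0.702711; f(z_3) = 0.007335

-0.702711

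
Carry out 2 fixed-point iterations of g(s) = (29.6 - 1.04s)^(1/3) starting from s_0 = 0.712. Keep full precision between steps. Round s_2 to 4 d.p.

2.9780

s_1 = g(0.712000) = 3.067348
s_2 = g(3.067348) = 2.977985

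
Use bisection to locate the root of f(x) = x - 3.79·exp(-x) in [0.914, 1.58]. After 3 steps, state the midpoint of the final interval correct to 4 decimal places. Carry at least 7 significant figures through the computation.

1.2054

f(0.914000) = -0.605477, f(1.580000) = 0.799354 (opposite signs)
step 1: m = 1.247000, f(m) = 0.157884 > 0 → root in [0.914000, 1.247000]
step 2: m = 1.080500, f(m) = -0.205924 < 0 → root in [1.080500, 1.247000]
step 3: m = 1.163750, f(m) = -0.019916 < 0 → root in [1.163750, 1.247000]
Midpoint of [1.163750, 1.247000] = 1.205375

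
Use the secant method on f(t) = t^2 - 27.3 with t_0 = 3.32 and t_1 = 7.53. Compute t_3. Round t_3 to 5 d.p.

Secant update: t_(k+1) = t_k − f(t_k)·(t_k − t_(k-1))/(f(t_k) − f(t_(k-1))).
f(t_0) = -16.277600, f(t_1) = 29.400900
t_2 = 7.530000 - (29.400900)·(7.530000 - 3.320000)/(29.400900 - (-16.277600)) = 4.820240; f(t_2) = -4.065290
t_3 = 4.820240 - (-4.065290)·(4.820240 - 7.530000)/(-4.065290 - (29.400900)) = 5.149407; f(t_3) = -0.783613

5.14941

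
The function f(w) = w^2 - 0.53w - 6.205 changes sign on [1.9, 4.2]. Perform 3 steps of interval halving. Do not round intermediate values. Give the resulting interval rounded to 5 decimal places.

[2.76250, 3.05000]

f(1.900000) = -3.602000, f(4.200000) = 9.209000 (opposite signs)
step 1: m = 3.050000, f(m) = 1.481000 > 0 → root in [1.900000, 3.050000]
step 2: m = 2.475000, f(m) = -1.391125 < 0 → root in [2.475000, 3.050000]
step 3: m = 2.762500, f(m) = -0.037719 < 0 → root in [2.762500, 3.050000]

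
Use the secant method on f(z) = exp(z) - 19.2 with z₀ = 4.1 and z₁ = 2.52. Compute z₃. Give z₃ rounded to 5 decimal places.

3.00626

f(z_0) = 41.140288, f(z_1) = -6.771403
z_2 = 2.520000 - (-6.771403)·(2.520000 - 4.100000)/(-6.771403 - (41.140288)) = 2.743303; f(z_2) = -3.661779
z_3 = 2.743303 - (-3.661779)·(2.743303 - 2.520000)/(-3.661779 - (-6.771403)) = 3.006256; f(z_3) = 1.011587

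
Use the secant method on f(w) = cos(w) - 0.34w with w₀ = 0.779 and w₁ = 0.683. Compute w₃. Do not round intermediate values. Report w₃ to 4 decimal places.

1.1576

f(w_0) = 0.446756, f(w_1) = 0.543463
w_2 = 0.683000 - (0.543463)·(0.683000 - 0.779000)/(0.543463 - (0.446756)) = 1.222493; f(w_2) = -0.074344
w_3 = 1.222493 - (-0.074344)·(1.222493 - 0.683000)/(-0.074344 - (0.543463)) = 1.157573; f(w_3) = 0.007989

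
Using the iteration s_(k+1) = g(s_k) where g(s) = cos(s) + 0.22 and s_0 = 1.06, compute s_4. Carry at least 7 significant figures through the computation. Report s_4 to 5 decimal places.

s_1 = g(1.060000) = 0.708872
s_2 = g(0.708872) = 0.979097
s_3 = g(0.979097) = 0.777773
s_4 = g(0.777773) = 0.932478

0.93248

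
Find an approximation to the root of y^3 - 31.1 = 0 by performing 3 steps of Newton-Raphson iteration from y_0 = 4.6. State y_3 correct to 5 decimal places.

3.14541

f'(y) = 3y^2
y_0 = 4.600000: f = 66.236000, f' = 63.480000 → y_1 = 4.600000 - (66.236000)/(63.480000) = 3.556585
y_1 = 3.556585: f = 13.888290, f' = 37.947885 → y_2 = 3.556585 - (13.888290)/(37.947885) = 3.190602
y_2 = 3.190602: f = 1.380126, f' = 30.539814 → y_3 = 3.190602 - (1.380126)/(30.539814) = 3.145410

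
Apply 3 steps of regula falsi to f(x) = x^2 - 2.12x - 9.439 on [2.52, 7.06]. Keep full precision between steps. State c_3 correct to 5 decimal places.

4.24575

f(2.520000) = -8.431000, f(7.060000) = 25.437400
step 1: c = 3.650161, f(c) = -3.853667 < 0 → new bracket [3.650161, 7.060000]
step 2: c = 4.098775, f(c) = -1.328447 < 0 → new bracket [4.098775, 7.060000]
step 3: c = 4.245747, f(c) = -0.413617 < 0 → new bracket [4.245747, 7.060000]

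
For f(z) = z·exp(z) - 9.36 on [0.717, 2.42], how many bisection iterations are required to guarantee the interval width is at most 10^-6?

Initial width b − a = 2.42 − 0.717 = 1.703000.
After n steps the width is (b−a)/2^n; need (b−a)/2^n ≤ 10^-6.
So n ≥ log₂(1.703000/10^-6) = log₂(1703000.0000) ≈ 20.6996.
Hence n = 21.

21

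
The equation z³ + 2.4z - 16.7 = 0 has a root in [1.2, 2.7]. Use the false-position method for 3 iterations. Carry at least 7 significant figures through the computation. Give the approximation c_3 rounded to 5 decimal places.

2.23955

f(1.200000) = -12.092000, f(2.700000) = 9.463000
step 1: c = 2.041475, f(c) = -3.292363 < 0 → new bracket [2.041475, 2.700000]
step 2: c = 2.211451, f(c) = -0.577381 < 0 → new bracket [2.211451, 2.700000]
step 3: c = 2.239546, f(c) = -0.092507 < 0 → new bracket [2.239546, 2.700000]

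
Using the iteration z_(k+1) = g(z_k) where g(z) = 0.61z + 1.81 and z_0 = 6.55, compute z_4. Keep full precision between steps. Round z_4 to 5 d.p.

4.90534

z_1 = g(6.550000) = 5.805500
z_2 = g(5.805500) = 5.351355
z_3 = g(5.351355) = 5.074327
z_4 = g(5.074327) = 4.905339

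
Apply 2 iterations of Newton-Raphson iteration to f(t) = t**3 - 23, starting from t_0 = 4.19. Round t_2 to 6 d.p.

f'(t) = 3t**2
t_0 = 4.190000: f = 50.560059, f' = 52.668300 → t_1 = 4.190000 - (50.560059)/(52.668300) = 3.230029
t_1 = 3.230029: f = 10.699164, f' = 31.299255 → t_2 = 3.230029 - (10.699164)/(31.299255) = 2.888194

2.888194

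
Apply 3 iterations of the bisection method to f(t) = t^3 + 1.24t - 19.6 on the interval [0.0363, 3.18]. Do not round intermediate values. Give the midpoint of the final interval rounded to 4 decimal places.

f(0.036300) = -19.554940, f(3.180000) = 16.500632 (opposite signs)
step 1: m = 1.608150, f(m) = -13.446983 < 0 → root in [1.608150, 3.180000]
step 2: m = 2.394075, f(m) = -2.909478 < 0 → root in [2.394075, 3.180000]
step 3: m = 2.787038, f(m) = 5.504458 > 0 → root in [2.394075, 2.787038]
Midpoint of [2.394075, 2.787038] = 2.590556

2.5906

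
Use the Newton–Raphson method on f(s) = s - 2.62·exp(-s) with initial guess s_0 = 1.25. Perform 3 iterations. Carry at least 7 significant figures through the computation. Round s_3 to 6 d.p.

Newton update: s ← s − f(s)/f'(s).
f'(s) = 1 + 2.62·exp(-s)
s_0 = 1.250000: f = 0.499357, f' = 1.750643 → s_1 = 1.250000 - (0.499357)/(1.750643) = 0.964758
s_1 = 0.964758: f = -0.033660, f' = 1.998418 → s_2 = 0.964758 - (-0.033660)/(1.998418) = 0.981601
s_2 = 0.981601: f = -0.000141, f' = 1.981742 → s_3 = 0.981601 - (-0.000141)/(1.981742) = 0.981672

0.981672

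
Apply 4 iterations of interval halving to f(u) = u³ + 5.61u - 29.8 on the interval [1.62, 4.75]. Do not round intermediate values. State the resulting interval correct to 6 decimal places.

[2.402500, 2.598125]

f(1.620000) = -16.460272, f(4.750000) = 104.019375 (opposite signs)
step 1: m = 3.185000, f(m) = 20.377207 > 0 → root in [1.620000, 3.185000]
step 2: m = 2.402500, f(m) = -2.454730 < 0 → root in [2.402500, 3.185000]
step 3: m = 2.793750, f(m) = 7.678265 > 0 → root in [2.402500, 2.793750]
step 4: m = 2.598125, f(m) = 2.313484 > 0 → root in [2.402500, 2.598125]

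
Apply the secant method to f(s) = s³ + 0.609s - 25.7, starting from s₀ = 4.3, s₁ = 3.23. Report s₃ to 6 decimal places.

f(s_0) = 56.425700, f(s_1) = 9.965337
s_2 = 3.230000 - (9.965337)·(3.230000 - 4.300000)/(9.965337 - (56.425700)) = 3.000494; f(s_2) = 3.140654
s_3 = 3.000494 - (3.140654)·(3.000494 - 3.230000)/(3.140654 - (9.965337)) = 2.894878; f(s_3) = 0.322986

2.894878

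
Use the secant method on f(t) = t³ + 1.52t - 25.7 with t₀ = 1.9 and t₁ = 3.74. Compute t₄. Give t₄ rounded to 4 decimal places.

2.7870

f(t_0) = -15.953000, f(t_1) = 32.298424
t_2 = 3.740000 - (32.298424)·(3.740000 - 1.900000)/(32.298424 - (-15.953000)) = 2.508345; f(t_2) = -6.105321
t_3 = 2.508345 - (-6.105321)·(2.508345 - 3.740000)/(-6.105321 - (32.298424)) = 2.704150; f(t_3) = -1.815787
t_4 = 2.704150 - (-1.815787)·(2.704150 - 2.508345)/(-1.815787 - (-6.105321)) = 2.787036; f(t_4) = 0.184784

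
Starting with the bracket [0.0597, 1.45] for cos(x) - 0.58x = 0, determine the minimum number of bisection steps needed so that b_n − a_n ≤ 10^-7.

Initial width b − a = 1.45 − 0.0597 = 1.390300.
After n steps the width is (b−a)/2^n; need (b−a)/2^n ≤ 10^-7.
So n ≥ log₂(1.390300/10^-7) = log₂(13903000.0000) ≈ 23.7289.
Hence n = 24.

24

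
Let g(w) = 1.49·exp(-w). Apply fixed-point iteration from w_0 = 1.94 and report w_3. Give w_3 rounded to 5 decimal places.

w_1 = g(1.940000) = 0.214119
w_2 = g(0.214119) = 1.202806
w_3 = g(1.202806) = 0.447522

0.44752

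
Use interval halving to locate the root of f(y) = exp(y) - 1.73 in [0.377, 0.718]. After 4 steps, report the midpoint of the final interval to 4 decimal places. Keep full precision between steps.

f(0.377000) = -0.272096, f(0.718000) = 0.320328 (opposite signs)
step 1: m = 0.547500, f(m) = -0.001075 < 0 → root in [0.547500, 0.718000]
step 2: m = 0.632750, f(m) = 0.152781 > 0 → root in [0.547500, 0.632750]
step 3: m = 0.590125, f(m) = 0.074214 > 0 → root in [0.547500, 0.590125]
step 4: m = 0.568812, f(m) = 0.036168 > 0 → root in [0.547500, 0.568812]
Midpoint of [0.547500, 0.568812] = 0.558156

0.5582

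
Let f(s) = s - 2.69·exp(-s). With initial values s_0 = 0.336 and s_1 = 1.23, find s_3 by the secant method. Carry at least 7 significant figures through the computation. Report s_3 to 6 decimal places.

0.992500

f(s_0) = -1.586336, f(s_1) = 0.443733
s_2 = 1.230000 - (0.443733)·(1.230000 - 0.336000)/(0.443733 - (-1.586336)) = 1.034589; f(s_2) = 0.078638
s_3 = 1.034589 - (0.078638)·(1.034589 - 1.230000)/(0.078638 - (0.443733)) = 0.992500; f(s_3) = -0.004546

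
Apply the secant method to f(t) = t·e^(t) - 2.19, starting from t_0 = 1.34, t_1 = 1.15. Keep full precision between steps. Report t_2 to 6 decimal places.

Secant update: t_(k+1) = t_k − f(t_k)·(t_k − t_(k-1))/(f(t_k) − f(t_(k-1))).
f(t_0) = 2.927518, f(t_1) = 1.441922
t_2 = 1.150000 - (1.441922)·(1.150000 - 1.340000)/(1.441922 - (2.927518)) = 0.965586; f(t_2) = 0.345943

0.965586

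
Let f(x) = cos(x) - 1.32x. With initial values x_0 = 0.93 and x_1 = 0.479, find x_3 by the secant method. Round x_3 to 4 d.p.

0.6179

Secant update: x_(k+1) = x_k − f(x_k)·(x_k − x_(k-1))/(f(x_k) − f(x_(k-1))).
f(x_0) = -0.629766, f(x_1) = 0.255176
x_2 = 0.479000 - (0.255176)·(0.479000 - 0.930000)/(0.255176 - (-0.629766)) = 0.609047; f(x_2) = 0.016251
x_3 = 0.609047 - (0.016251)·(0.609047 - 0.479000)/(0.016251 - (0.255176)) = 0.617893; f(x_3) = -0.000517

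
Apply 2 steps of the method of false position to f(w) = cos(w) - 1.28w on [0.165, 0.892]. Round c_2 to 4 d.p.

0.6294

False-position update: c = (a·f(b) − b·f(a))/(f(b) − f(a)); replace the endpoint whose sign matches f(c).
f(0.165000) = 0.775218, f(0.892000) = -0.513903
step 1: c = 0.602184, f(c) = 0.053304 > 0 → new bracket [0.602184, 0.892000]
step 2: c = 0.629420, f(c) = 0.002711 > 0 → new bracket [0.629420, 0.892000]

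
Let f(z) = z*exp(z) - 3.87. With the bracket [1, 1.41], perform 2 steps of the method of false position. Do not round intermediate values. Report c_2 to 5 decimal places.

f(1.000000) = -1.151718, f(1.410000) = 1.905297
step 1: c = 1.154466, f(c) = -0.207655 < 0 → new bracket [1.154466, 1.410000]
step 2: c = 1.179579, f(c) = -0.032824 < 0 → new bracket [1.179579, 1.410000]

1.17958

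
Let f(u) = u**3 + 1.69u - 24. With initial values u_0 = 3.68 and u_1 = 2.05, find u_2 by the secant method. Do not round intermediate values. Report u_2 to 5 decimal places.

f(u_0) = 32.055232, f(u_1) = -11.920375
u_2 = 2.050000 - (-11.920375)·(2.050000 - 3.680000)/(-11.920375 - (32.055232)) = 2.491841; f(u_2) = -4.316278

2.49184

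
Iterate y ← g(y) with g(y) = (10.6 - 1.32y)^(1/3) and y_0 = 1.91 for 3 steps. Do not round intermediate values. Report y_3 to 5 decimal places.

1.99711

y_1 = g(1.910000) = 2.006545
y_2 = g(2.006545) = 1.995938
y_3 = g(1.995938) = 1.997109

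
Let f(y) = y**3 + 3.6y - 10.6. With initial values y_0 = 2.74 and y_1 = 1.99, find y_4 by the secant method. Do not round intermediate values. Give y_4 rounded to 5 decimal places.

Secant update: y_(k+1) = y_k − f(y_k)·(y_k − y_(k-1))/(f(y_k) − f(y_(k-1))).
f(y_0) = 19.834824, f(y_1) = 4.444599
y_2 = 1.990000 - (4.444599)·(1.990000 - 2.740000)/(4.444599 - (19.834824)) = 1.773405; f(y_2) = 1.361552
y_3 = 1.773405 - (1.361552)·(1.773405 - 1.990000)/(1.361552 - (4.444599)) = 1.677751; f(y_3) = 0.162516
y_4 = 1.677751 - (0.162516)·(1.677751 - 1.773405)/(0.162516 - (1.361552)) = 1.664786; f(y_4) = 0.007204

1.66479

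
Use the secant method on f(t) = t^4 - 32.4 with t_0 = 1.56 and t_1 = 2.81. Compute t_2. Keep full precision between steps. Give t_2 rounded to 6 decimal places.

f(t_0) = -26.477591, f(t_1) = 29.948395
t_2 = 2.810000 - (29.948395)·(2.810000 - 1.560000)/(29.948395 - (-26.477591)) = 2.146556; f(t_2) = -11.169085

2.146556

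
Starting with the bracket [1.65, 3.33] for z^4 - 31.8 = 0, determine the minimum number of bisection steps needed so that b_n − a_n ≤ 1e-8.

28

Initial width b − a = 3.33 − 1.65 = 1.680000.
After n steps the width is (b−a)/2^n; need (b−a)/2^n ≤ 1e-8.
So n ≥ log₂(1.680000/1e-8) = log₂(168000000.0000) ≈ 27.3239.
Hence n = 28.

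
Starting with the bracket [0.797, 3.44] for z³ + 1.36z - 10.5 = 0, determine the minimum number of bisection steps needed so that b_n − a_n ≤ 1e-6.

22

Initial width b − a = 3.44 − 0.797 = 2.643000.
After n steps the width is (b−a)/2^n; need (b−a)/2^n ≤ 1e-6.
So n ≥ log₂(2.643000/1e-6) = log₂(2643000.0000) ≈ 21.3337.
Hence n = 22.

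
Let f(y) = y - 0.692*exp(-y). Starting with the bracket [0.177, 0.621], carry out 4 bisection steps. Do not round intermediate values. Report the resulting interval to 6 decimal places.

[0.426750, 0.454500]

f(0.177000) = -0.402744, f(0.621000) = 0.249115 (opposite signs)
step 1: m = 0.399000, f(m) = -0.065326 < 0 → root in [0.399000, 0.621000]
step 2: m = 0.510000, f(m) = 0.094457 > 0 → root in [0.399000, 0.510000]
step 3: m = 0.454500, f(m) = 0.015242 > 0 → root in [0.399000, 0.454500]
step 4: m = 0.426750, f(m) = -0.024868 < 0 → root in [0.426750, 0.454500]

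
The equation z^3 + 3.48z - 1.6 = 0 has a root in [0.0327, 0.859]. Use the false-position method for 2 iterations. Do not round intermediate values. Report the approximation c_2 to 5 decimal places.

0.42790

False-position update: c = (a·f(b) − b·f(a))/(f(b) − f(a)); replace the endpoint whose sign matches f(c).
f(0.032700) = -1.486169, f(0.859000) = 2.023160
step 1: c = 0.382631, f(c) = -0.212426 < 0 → new bracket [0.382631, 0.859000]
step 2: c = 0.427895, f(c) = -0.032579 < 0 → new bracket [0.427895, 0.859000]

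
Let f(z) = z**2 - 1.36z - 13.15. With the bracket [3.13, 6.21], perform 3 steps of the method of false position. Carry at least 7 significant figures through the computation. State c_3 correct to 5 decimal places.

f(3.130000) = -7.609900, f(6.210000) = 16.968500
step 1: c = 4.083622, f(c) = -2.027760 < 0 → new bracket [4.083622, 6.210000]
step 2: c = 4.310602, f(c) = -0.431127 < 0 → new bracket [4.310602, 6.210000]
step 3: c = 4.357665, f(c) = -0.087177 < 0 → new bracket [4.357665, 6.210000]

4.35767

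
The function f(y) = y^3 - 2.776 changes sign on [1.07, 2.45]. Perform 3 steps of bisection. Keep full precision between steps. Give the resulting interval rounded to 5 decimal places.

[1.24250, 1.41500]

f(1.070000) = -1.550957, f(2.450000) = 11.930125 (opposite signs)
step 1: m = 1.760000, f(m) = 2.675776 > 0 → root in [1.070000, 1.760000]
step 2: m = 1.415000, f(m) = 0.057148 > 0 → root in [1.070000, 1.415000]
step 3: m = 1.242500, f(m) = -0.857821 < 0 → root in [1.242500, 1.415000]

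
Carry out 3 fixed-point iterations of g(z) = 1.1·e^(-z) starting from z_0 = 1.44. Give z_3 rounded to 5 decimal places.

0.47127

z_1 = g(1.440000) = 0.260621
z_2 = g(0.260621) = 0.847631
z_3 = g(0.847631) = 0.471272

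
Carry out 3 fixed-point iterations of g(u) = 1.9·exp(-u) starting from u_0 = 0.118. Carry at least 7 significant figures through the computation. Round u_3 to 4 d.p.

1.3374

u_1 = g(0.118000) = 1.688522
u_2 = g(1.688522) = 0.351105
u_3 = g(0.351105) = 1.337428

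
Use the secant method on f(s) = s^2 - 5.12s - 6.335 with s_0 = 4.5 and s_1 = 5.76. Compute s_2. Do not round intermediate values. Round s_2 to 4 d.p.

Secant update: s_(k+1) = s_k − f(s_k)·(s_k − s_(k-1))/(f(s_k) − f(s_(k-1))).
f(s_0) = -9.125000, f(s_1) = -2.648600
s_2 = 5.760000 - (-2.648600)·(5.760000 - 4.500000)/(-2.648600 - (-9.125000)) = 6.275292; f(s_2) = 0.914793

6.2753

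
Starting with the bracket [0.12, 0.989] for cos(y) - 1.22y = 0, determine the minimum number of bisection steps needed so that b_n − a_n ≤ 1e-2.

Initial width b − a = 0.989 − 0.12 = 0.869000.
After n steps the width is (b−a)/2^n; need (b−a)/2^n ≤ 1e-2.
So n ≥ log₂(0.869000/1e-2) = log₂(86.9000) ≈ 6.4413.
Hence n = 7.

7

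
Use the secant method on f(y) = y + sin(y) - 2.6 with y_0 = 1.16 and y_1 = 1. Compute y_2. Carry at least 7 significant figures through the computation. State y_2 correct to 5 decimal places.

f(y_0) = -0.523197, f(y_1) = -0.758529
y_2 = 1.000000 - (-0.758529)·(1.000000 - 1.160000)/(-0.758529 - (-0.523197)) = 1.515716; f(y_2) = -0.085800

1.51572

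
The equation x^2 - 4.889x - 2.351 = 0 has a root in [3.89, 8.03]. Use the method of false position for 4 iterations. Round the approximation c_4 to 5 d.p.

f(3.890000) = -6.237110, f(8.030000) = 22.871230
step 1: c = 4.777087, f(c) = -2.885617 < 0 → new bracket [4.777087, 8.030000]
step 2: c = 5.141521, f(c) = -1.052659 < 0 → new bracket [5.141521, 8.030000]
step 3: c = 5.268615, f(c) = -0.350956 < 0 → new bracket [5.268615, 8.030000]
step 4: c = 5.310348, f(c) = -0.113498 < 0 → new bracket [5.310348, 8.030000]

5.31035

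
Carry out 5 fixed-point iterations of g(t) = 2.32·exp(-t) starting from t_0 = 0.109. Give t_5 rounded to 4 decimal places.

t_1 = g(0.109000) = 2.080415
t_2 = g(2.080415) = 0.289718
t_3 = g(0.289718) = 1.736461
t_4 = g(1.736461) = 0.408651
t_5 = g(0.408651) = 1.541747

1.5417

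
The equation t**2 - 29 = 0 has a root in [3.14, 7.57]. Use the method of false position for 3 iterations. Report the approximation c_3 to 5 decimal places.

f(3.140000) = -19.140400, f(7.570000) = 28.304900
step 1: c = 4.927152, f(c) = -4.723171 < 0 → new bracket [4.927152, 7.570000]
step 2: c = 5.305092, f(c) = -0.855999 < 0 → new bracket [5.305092, 7.570000]
step 3: c = 5.371577, f(c) = -0.146162 < 0 → new bracket [5.371577, 7.570000]

5.37158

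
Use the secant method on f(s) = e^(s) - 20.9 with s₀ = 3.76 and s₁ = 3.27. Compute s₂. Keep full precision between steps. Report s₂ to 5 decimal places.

3.11062

f(s_0) = 22.048426, f(s_1) = 5.411339
s_2 = 3.270000 - (5.411339)·(3.270000 - 3.760000)/(5.411339 - (22.048426)) = 3.110624; f(s_2) = 1.535034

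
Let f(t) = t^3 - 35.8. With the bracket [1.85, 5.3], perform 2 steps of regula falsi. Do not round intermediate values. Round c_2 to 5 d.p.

2.95620

f(1.850000) = -29.468375, f(5.300000) = 113.077000
step 1: c = 2.563218, f(c) = -18.959441 < 0 → new bracket [2.563218, 5.300000]
step 2: c = 2.956199, f(c) = -9.965441 < 0 → new bracket [2.956199, 5.300000]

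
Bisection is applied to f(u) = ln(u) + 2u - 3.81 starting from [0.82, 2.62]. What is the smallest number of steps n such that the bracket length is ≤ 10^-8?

28

Initial width b − a = 2.62 − 0.82 = 1.800000.
After n steps the width is (b−a)/2^n; need (b−a)/2^n ≤ 10^-8.
So n ≥ log₂(1.800000/10^-8) = log₂(180000000.0000) ≈ 27.4234.
Hence n = 28.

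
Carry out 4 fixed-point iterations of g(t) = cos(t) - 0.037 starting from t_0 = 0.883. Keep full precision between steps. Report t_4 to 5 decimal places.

0.74858

t_1 = g(0.883000) = 0.597836
t_2 = g(0.597836) = 0.789556
t_3 = g(0.789556) = 0.667161
t_4 = g(0.667161) = 0.748581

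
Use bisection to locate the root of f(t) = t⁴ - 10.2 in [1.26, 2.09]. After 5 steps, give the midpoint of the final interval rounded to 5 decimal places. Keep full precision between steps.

1.79172

f(1.260000) = -7.679526, f(2.090000) = 8.880298 (opposite signs)
step 1: m = 1.675000, f(m) = -2.328468 < 0 → root in [1.675000, 2.090000]
step 2: m = 1.882500, f(m) = 2.358563 > 0 → root in [1.675000, 1.882500]
step 3: m = 1.778750, f(m) = -0.189411 < 0 → root in [1.778750, 1.882500]
step 4: m = 1.830625, f(m) = 1.030460 > 0 → root in [1.778750, 1.830625]
step 5: m = 1.804688, f(m) = 0.407378 > 0 → root in [1.778750, 1.804688]
Midpoint of [1.778750, 1.804688] = 1.791719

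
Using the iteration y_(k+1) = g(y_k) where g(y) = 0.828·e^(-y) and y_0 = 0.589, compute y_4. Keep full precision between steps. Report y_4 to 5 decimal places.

0.50685

y_1 = g(0.589000) = 0.459442
y_2 = g(0.459442) = 0.522995
y_3 = g(0.522995) = 0.490791
y_4 = g(0.490791) = 0.506854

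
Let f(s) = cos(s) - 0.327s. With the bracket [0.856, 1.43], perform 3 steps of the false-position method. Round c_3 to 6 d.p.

1.176042

f(0.856000) = 0.375552, f(1.430000) = -0.327278
step 1: c = 1.162712, f(c) = 0.016644 > 0 → new bracket [1.162712, 1.430000]
step 2: c = 1.175648, f(c) = 0.000508 > 0 → new bracket [1.175648, 1.430000]
step 3: c = 1.176042, f(c) = 0.000015 > 0 → new bracket [1.176042, 1.430000]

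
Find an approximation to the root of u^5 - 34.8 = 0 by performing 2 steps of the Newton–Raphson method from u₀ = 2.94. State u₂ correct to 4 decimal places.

2.1508

f'(u) = 5u⁴
u_0 = 2.940000: f = 184.852754, f' = 373.559105 → u_1 = 2.940000 - (184.852754)/(373.559105) = 2.445158
u_1 = 2.445158: f = 52.604661, f' = 178.730091 → u_2 = 2.445158 - (52.604661)/(178.730091) = 2.150833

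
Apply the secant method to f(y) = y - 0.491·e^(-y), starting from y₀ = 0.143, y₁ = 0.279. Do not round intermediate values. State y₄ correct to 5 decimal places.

0.34703

f(y_0) = -0.282576, f(y_1) = -0.092461
y_2 = 0.279000 - (-0.092461)·(0.279000 - 0.143000)/(-0.092461 - (-0.282576)) = 0.345143; f(y_2) = -0.002544
y_3 = 0.345143 - (-0.002544)·(0.345143 - 0.279000)/(-0.002544 - (-0.092461)) = 0.347014; f(y_3) = -0.000023
y_4 = 0.347014 - (-0.000023)·(0.347014 - 0.345143)/(-0.000023 - (-0.002544)) = 0.347031; f(y_4) = -0.000000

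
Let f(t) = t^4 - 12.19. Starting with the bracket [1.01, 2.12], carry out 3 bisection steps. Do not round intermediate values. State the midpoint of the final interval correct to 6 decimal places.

1.911875

f(1.010000) = -11.149396, f(2.120000) = 8.009631 (opposite signs)
step 1: m = 1.565000, f(m) = -6.191297 < 0 → root in [1.565000, 2.120000]
step 2: m = 1.842500, f(m) = -0.665291 < 0 → root in [1.842500, 2.120000]
step 3: m = 1.981250, f(m) = 3.218385 > 0 → root in [1.842500, 1.981250]
Midpoint of [1.842500, 1.981250] = 1.911875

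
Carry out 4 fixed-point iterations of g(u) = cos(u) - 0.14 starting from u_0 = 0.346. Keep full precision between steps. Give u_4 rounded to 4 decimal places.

u_1 = g(0.346000) = 0.800737
u_2 = g(0.800737) = 0.556178
u_3 = g(0.556178) = 0.709279
u_4 = g(0.709279) = 0.618832

0.6188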